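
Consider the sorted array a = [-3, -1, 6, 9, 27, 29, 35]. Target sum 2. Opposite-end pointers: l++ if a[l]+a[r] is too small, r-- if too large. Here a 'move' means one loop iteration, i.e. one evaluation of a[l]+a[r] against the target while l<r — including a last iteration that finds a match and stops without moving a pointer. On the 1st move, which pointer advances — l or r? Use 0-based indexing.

r

l=0 r=6: -3+35=32 >2, r--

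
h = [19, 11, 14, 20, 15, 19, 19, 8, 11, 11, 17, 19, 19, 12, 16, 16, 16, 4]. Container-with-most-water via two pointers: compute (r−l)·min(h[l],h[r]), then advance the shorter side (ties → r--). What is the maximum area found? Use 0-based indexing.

[0,17] min(19,4)*17=68 best=68 * → r--
[0,16] min(19,16)*16=256 best=256 * → r--
[0,15] min(19,16)*15=240 best=256 → r--
[0,14] min(19,16)*14=224 best=256 → r--
[0,13] min(19,12)*13=156 best=256 → r--
[0,12] min(19,19)*12=228 best=256 → r--
[0,11] min(19,19)*11=209 best=256 → r--
[0,10] min(19,17)*10=170 best=256 → r--
[0,9] min(19,11)*9=99 best=256 → r--
[0,8] min(19,11)*8=88 best=256 → r--
[0,7] min(19,8)*7=56 best=256 → r--
[0,6] min(19,19)*6=114 best=256 → r--
[0,5] min(19,19)*5=95 best=256 → r--
[0,4] min(19,15)*4=60 best=256 → r--
[0,3] min(19,20)*3=57 best=256 → l++
[1,3] min(11,20)*2=22 best=256 → l++
[2,3] min(14,20)*1=14 best=256 → l++

max area = 256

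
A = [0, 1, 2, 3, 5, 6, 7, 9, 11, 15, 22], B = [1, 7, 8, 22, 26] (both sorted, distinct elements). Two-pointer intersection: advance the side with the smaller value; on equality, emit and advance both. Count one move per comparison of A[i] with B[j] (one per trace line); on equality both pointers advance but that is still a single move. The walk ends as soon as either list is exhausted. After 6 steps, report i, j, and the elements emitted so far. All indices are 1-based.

i=1 j=1: 0<1, i++
i=2 j=1: 1==1 emit, i++,j++
i=3 j=2: 2<7, i++
i=4 j=2: 3<7, i++
i=5 j=2: 5<7, i++
i=6 j=2: 6<7, i++

i=7, j=2, emitted=[1]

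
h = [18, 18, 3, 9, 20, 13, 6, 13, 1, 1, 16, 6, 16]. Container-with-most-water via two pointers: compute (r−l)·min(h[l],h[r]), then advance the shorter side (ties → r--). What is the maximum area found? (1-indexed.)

l=1 r=13: min(18,16)*12=192 best=192 *, r--
l=1 r=12: min(18,6)*11=66 best=192, r--
l=1 r=11: min(18,16)*10=160 best=192, r--
l=1 r=10: min(18,1)*9=9 best=192, r--
l=1 r=9: min(18,1)*8=8 best=192, r--
l=1 r=8: min(18,13)*7=91 best=192, r--
l=1 r=7: min(18,6)*6=36 best=192, r--
l=1 r=6: min(18,13)*5=65 best=192, r--
l=1 r=5: min(18,20)*4=72 best=192, l++
l=2 r=5: min(18,20)*3=54 best=192, l++
l=3 r=5: min(3,20)*2=6 best=192, l++
l=4 r=5: min(9,20)*1=9 best=192, l++

max area = 192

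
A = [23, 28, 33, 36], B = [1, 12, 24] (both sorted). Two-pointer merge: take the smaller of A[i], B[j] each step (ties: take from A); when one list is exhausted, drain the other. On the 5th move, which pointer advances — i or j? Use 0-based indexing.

[i=0,j=0] A[i]=23>B[j]=1 take 1 → j++
[i=0,j=1] A[i]=23>B[j]=12 take 12 → j++
[i=0,j=2] A[i]=23<=B[j]=24 take 23 → i++
[i=1,j=2] A[i]=28>B[j]=24 take 24 → j++
[i=1,j=3] B done, take A[i]=28 → i++

i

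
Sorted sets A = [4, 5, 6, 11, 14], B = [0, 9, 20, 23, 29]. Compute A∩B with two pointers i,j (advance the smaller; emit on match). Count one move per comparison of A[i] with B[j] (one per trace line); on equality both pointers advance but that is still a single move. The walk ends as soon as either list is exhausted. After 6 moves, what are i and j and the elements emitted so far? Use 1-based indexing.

i=5, j=3, emitted=[]

i=1 j=1: 4>0, j++
i=1 j=2: 4<9, i++
i=2 j=2: 5<9, i++
i=3 j=2: 6<9, i++
i=4 j=2: 11>9, j++
i=4 j=3: 11<20, i++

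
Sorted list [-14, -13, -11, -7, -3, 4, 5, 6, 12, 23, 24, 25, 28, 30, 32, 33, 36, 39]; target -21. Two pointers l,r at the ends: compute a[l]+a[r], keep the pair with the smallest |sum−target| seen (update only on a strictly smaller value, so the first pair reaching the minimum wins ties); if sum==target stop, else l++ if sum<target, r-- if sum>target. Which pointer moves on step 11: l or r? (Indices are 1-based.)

r

l=1 r=18: -14+39=25 d=46 *, r--
l=1 r=17: -14+36=22 d=43 *, r--
l=1 r=16: -14+33=19 d=40 *, r--
l=1 r=15: -14+32=18 d=39 *, r--
l=1 r=14: -14+30=16 d=37 *, r--
l=1 r=13: -14+28=14 d=35 *, r--
l=1 r=12: -14+25=11 d=32 *, r--
l=1 r=11: -14+24=10 d=31 *, r--
l=1 r=10: -14+23=9 d=30 *, r--
l=1 r=9: -14+12=-2 d=19 *, r--
l=1 r=8: -14+6=-8 d=13 *, r--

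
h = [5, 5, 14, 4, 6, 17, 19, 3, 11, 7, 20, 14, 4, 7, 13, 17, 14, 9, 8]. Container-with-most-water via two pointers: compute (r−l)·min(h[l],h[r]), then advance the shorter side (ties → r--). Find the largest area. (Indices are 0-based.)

max area = 196

[0,18] min(5,8)*18=90 best=90 * → l++
[1,18] min(5,8)*17=85 best=90 → l++
[2,18] min(14,8)*16=128 best=128 * → r--
[2,17] min(14,9)*15=135 best=135 * → r--
[2,16] min(14,14)*14=196 best=196 * → r--
[2,15] min(14,17)*13=182 best=196 → l++
[3,15] min(4,17)*12=48 best=196 → l++
[4,15] min(6,17)*11=66 best=196 → l++
[5,15] min(17,17)*10=170 best=196 → r--
[5,14] min(17,13)*9=117 best=196 → r--
[5,13] min(17,7)*8=56 best=196 → r--
[5,12] min(17,4)*7=28 best=196 → r--
[5,11] min(17,14)*6=84 best=196 → r--
[5,10] min(17,20)*5=85 best=196 → l++
[6,10] min(19,20)*4=76 best=196 → l++
[7,10] min(3,20)*3=9 best=196 → l++
[8,10] min(11,20)*2=22 best=196 → l++
[9,10] min(7,20)*1=7 best=196 → l++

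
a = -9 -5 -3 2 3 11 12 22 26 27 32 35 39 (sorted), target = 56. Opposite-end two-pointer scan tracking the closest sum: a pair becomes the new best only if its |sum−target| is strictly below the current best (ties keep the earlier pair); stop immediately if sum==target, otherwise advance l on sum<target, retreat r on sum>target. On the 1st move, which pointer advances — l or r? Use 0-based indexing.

l

l=0 r=12: -9+39=30 d=26 *, l++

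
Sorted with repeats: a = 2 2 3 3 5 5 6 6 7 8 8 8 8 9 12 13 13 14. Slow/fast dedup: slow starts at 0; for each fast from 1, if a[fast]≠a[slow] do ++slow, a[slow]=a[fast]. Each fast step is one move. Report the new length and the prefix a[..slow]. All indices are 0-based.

length 10; prefix = [2, 3, 5, 6, 7, 8, 9, 12, 13, 14]

slow=0 fast=1: a[fast]=2=a[slow] dup, fast++
slow=0 fast=2: a[fast]=3≠a[slow]=2 write a[1]=3, slow++,fast++
slow=1 fast=3: a[fast]=3=a[slow] dup, fast++
slow=1 fast=4: a[fast]=5≠a[slow]=3 write a[2]=5, slow++,fast++
slow=2 fast=5: a[fast]=5=a[slow] dup, fast++
slow=2 fast=6: a[fast]=6≠a[slow]=5 write a[3]=6, slow++,fast++
slow=3 fast=7: a[fast]=6=a[slow] dup, fast++
slow=3 fast=8: a[fast]=7≠a[slow]=6 write a[4]=7, slow++,fast++
slow=4 fast=9: a[fast]=8≠a[slow]=7 write a[5]=8, slow++,fast++
slow=5 fast=10: a[fast]=8=a[slow] dup, fast++
slow=5 fast=11: a[fast]=8=a[slow] dup, fast++
slow=5 fast=12: a[fast]=8=a[slow] dup, fast++
slow=5 fast=13: a[fast]=9≠a[slow]=8 write a[6]=9, slow++,fast++
slow=6 fast=14: a[fast]=12≠a[slow]=9 write a[7]=12, slow++,fast++
slow=7 fast=15: a[fast]=13≠a[slow]=12 write a[8]=13, slow++,fast++
slow=8 fast=16: a[fast]=13=a[slow] dup, fast++
slow=8 fast=17: a[fast]=14≠a[slow]=13 write a[9]=14, slow++,fast++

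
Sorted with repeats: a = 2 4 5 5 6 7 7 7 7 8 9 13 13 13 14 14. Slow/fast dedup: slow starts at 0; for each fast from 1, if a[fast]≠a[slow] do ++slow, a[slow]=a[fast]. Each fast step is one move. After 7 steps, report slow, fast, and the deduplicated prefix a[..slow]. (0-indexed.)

slow=4, fast=8, prefix=[2, 4, 5, 6, 7]

slow=0 fast=1: a[fast]=4≠a[slow]=2 write a[1]=4, slow++,fast++
slow=1 fast=2: a[fast]=5≠a[slow]=4 write a[2]=5, slow++,fast++
slow=2 fast=3: a[fast]=5=a[slow] dup, fast++
slow=2 fast=4: a[fast]=6≠a[slow]=5 write a[3]=6, slow++,fast++
slow=3 fast=5: a[fast]=7≠a[slow]=6 write a[4]=7, slow++,fast++
slow=4 fast=6: a[fast]=7=a[slow] dup, fast++
slow=4 fast=7: a[fast]=7=a[slow] dup, fast++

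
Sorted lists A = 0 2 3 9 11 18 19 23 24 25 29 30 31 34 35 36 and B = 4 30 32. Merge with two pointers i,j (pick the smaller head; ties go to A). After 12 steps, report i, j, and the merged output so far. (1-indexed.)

i=1 j=1: A[i]=0<=B[j]=4 take 0, i++
i=2 j=1: A[i]=2<=B[j]=4 take 2, i++
i=3 j=1: A[i]=3<=B[j]=4 take 3, i++
i=4 j=1: A[i]=9>B[j]=4 take 4, j++
i=4 j=2: A[i]=9<=B[j]=30 take 9, i++
i=5 j=2: A[i]=11<=B[j]=30 take 11, i++
i=6 j=2: A[i]=18<=B[j]=30 take 18, i++
i=7 j=2: A[i]=19<=B[j]=30 take 19, i++
i=8 j=2: A[i]=23<=B[j]=30 take 23, i++
i=9 j=2: A[i]=24<=B[j]=30 take 24, i++
i=10 j=2: A[i]=25<=B[j]=30 take 25, i++
i=11 j=2: A[i]=29<=B[j]=30 take 29, i++

i=12, j=2, merged so far=[0, 2, 3, 4, 9, 11, 18, 19, 23, 24, 25, 29]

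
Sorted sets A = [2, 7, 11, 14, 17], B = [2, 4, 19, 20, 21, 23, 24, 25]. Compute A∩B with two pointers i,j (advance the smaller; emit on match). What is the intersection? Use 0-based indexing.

intersection = [2]

[i=0,j=0] 2==2 emit → i++,j++
[i=1,j=1] 7>4 → j++
[i=1,j=2] 7<19 → i++
[i=2,j=2] 11<19 → i++
[i=3,j=2] 14<19 → i++
[i=4,j=2] 17<19 → i++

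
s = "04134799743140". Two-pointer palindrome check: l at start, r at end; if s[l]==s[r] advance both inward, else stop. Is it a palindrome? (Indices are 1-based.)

[1,14] '0'=='0' → l++,r--
[2,13] '4'=='4' → l++,r--
[3,12] '1'=='1' → l++,r--
[4,11] '3'=='3' → l++,r--
[5,10] '4'=='4' → l++,r--
[6,9] '7'=='7' → l++,r--
[7,8] '9'=='9' → l++,r--

palindrome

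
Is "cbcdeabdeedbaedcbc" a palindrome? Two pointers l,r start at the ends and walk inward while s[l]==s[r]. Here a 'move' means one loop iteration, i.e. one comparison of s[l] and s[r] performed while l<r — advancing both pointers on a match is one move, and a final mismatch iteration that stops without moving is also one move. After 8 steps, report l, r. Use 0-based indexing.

[0,17] 'c'=='c' → l++,r--
[1,16] 'b'=='b' → l++,r--
[2,15] 'c'=='c' → l++,r--
[3,14] 'd'=='d' → l++,r--
[4,13] 'e'=='e' → l++,r--
[5,12] 'a'=='a' → l++,r--
[6,11] 'b'=='b' → l++,r--
[7,10] 'd'=='d' → l++,r--

l=8, r=9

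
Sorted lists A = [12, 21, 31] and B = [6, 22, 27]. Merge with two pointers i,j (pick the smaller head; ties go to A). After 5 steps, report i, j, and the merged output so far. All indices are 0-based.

[i=0,j=0] A[i]=12>B[j]=6 take 6 → j++
[i=0,j=1] A[i]=12<=B[j]=22 take 12 → i++
[i=1,j=1] A[i]=21<=B[j]=22 take 21 → i++
[i=2,j=1] A[i]=31>B[j]=22 take 22 → j++
[i=2,j=2] A[i]=31>B[j]=27 take 27 → j++

i=2, j=3, merged so far=[6, 12, 21, 22, 27]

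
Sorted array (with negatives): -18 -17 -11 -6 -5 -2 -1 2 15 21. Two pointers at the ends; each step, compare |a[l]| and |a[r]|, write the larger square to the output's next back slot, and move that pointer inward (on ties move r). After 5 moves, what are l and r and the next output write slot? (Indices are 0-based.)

l=0 r=9: |-18|<=|21| out[9]=441, r--
l=0 r=8: |-18|>|15| out[8]=324, l++
l=1 r=8: |-17|>|15| out[7]=289, l++
l=2 r=8: |-11|<=|15| out[6]=225, r--
l=2 r=7: |-11|>|2| out[5]=121, l++

l=3, r=7, next write slot=4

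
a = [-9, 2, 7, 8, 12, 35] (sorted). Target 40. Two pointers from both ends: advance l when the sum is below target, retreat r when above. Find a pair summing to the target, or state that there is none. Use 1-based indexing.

no pair

[1,6] -9+35=26 <40 → l++
[2,6] 2+35=37 <40 → l++
[3,6] 7+35=42 >40 → r--
[3,5] 7+12=19 <40 → l++
[4,5] 8+12=20 <40 → l++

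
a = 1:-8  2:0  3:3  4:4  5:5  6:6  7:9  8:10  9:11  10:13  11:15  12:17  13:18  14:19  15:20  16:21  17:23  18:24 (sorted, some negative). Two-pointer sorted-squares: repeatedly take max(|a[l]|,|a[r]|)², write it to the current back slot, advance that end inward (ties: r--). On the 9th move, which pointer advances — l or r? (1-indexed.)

l=1 r=18: |-8|<=|24| out[18]=576, r--
l=1 r=17: |-8|<=|23| out[17]=529, r--
l=1 r=16: |-8|<=|21| out[16]=441, r--
l=1 r=15: |-8|<=|20| out[15]=400, r--
l=1 r=14: |-8|<=|19| out[14]=361, r--
l=1 r=13: |-8|<=|18| out[13]=324, r--
l=1 r=12: |-8|<=|17| out[12]=289, r--
l=1 r=11: |-8|<=|15| out[11]=225, r--
l=1 r=10: |-8|<=|13| out[10]=169, r--

r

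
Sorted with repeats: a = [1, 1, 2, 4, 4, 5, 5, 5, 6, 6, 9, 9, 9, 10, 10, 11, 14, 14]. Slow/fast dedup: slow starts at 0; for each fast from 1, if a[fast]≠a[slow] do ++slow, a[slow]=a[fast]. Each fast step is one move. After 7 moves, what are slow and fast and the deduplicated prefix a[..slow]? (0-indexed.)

slow=3, fast=8, prefix=[1, 2, 4, 5]

slow=0 fast=1: a[fast]=1=a[slow] dup, fast++
slow=0 fast=2: a[fast]=2≠a[slow]=1 write a[1]=2, slow++,fast++
slow=1 fast=3: a[fast]=4≠a[slow]=2 write a[2]=4, slow++,fast++
slow=2 fast=4: a[fast]=4=a[slow] dup, fast++
slow=2 fast=5: a[fast]=5≠a[slow]=4 write a[3]=5, slow++,fast++
slow=3 fast=6: a[fast]=5=a[slow] dup, fast++
slow=3 fast=7: a[fast]=5=a[slow] dup, fast++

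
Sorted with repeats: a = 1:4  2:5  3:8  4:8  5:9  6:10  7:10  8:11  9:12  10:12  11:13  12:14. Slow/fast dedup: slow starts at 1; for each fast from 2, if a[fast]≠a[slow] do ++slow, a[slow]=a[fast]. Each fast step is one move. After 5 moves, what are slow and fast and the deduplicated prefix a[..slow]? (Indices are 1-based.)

slow=5, fast=7, prefix=[4, 5, 8, 9, 10]

slow=1 fast=2: a[fast]=5≠a[slow]=4 write a[2]=5, slow++,fast++
slow=2 fast=3: a[fast]=8≠a[slow]=5 write a[3]=8, slow++,fast++
slow=3 fast=4: a[fast]=8=a[slow] dup, fast++
slow=3 fast=5: a[fast]=9≠a[slow]=8 write a[4]=9, slow++,fast++
slow=4 fast=6: a[fast]=10≠a[slow]=9 write a[5]=10, slow++,fast++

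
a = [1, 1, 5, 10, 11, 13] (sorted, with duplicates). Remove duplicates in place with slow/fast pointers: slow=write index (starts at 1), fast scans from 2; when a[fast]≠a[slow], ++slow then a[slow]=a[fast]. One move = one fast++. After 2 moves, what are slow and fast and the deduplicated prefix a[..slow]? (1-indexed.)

slow=2, fast=4, prefix=[1, 5]

slow=1 fast=2: a[fast]=1=a[slow] dup, fast++
slow=1 fast=3: a[fast]=5≠a[slow]=1 write a[2]=5, slow++,fast++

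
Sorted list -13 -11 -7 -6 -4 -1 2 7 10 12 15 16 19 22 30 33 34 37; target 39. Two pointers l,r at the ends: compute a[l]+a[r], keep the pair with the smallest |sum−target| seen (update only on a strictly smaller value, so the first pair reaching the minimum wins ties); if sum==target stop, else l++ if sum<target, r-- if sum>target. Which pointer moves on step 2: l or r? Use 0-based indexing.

l=0 r=17: -13+37=24 d=15 *, l++
l=1 r=17: -11+37=26 d=13 *, l++

l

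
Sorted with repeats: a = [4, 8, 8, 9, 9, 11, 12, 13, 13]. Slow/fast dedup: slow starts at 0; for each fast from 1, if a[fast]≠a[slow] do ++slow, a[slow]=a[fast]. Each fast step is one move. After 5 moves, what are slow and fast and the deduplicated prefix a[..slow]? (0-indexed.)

slow=3, fast=6, prefix=[4, 8, 9, 11]

slow=0 fast=1: a[fast]=8≠a[slow]=4 write a[1]=8, slow++,fast++
slow=1 fast=2: a[fast]=8=a[slow] dup, fast++
slow=1 fast=3: a[fast]=9≠a[slow]=8 write a[2]=9, slow++,fast++
slow=2 fast=4: a[fast]=9=a[slow] dup, fast++
slow=2 fast=5: a[fast]=11≠a[slow]=9 write a[3]=11, slow++,fast++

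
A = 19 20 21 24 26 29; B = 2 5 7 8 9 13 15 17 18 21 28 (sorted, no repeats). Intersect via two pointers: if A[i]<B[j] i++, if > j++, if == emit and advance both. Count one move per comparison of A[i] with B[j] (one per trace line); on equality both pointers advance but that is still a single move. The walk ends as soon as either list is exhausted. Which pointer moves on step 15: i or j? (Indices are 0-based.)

i=0 j=0: 19>2, j++
i=0 j=1: 19>5, j++
i=0 j=2: 19>7, j++
i=0 j=3: 19>8, j++
i=0 j=4: 19>9, j++
i=0 j=5: 19>13, j++
i=0 j=6: 19>15, j++
i=0 j=7: 19>17, j++
i=0 j=8: 19>18, j++
i=0 j=9: 19<21, i++
i=1 j=9: 20<21, i++
i=2 j=9: 21==21 emit, i++,j++
i=3 j=10: 24<28, i++
i=4 j=10: 26<28, i++
i=5 j=10: 29>28, j++

j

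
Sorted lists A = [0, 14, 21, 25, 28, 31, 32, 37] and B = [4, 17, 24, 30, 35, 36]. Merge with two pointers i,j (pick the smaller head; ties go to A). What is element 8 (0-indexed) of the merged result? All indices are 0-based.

[i=0,j=0] A[i]=0<=B[j]=4 take 0 → i++
[i=1,j=0] A[i]=14>B[j]=4 take 4 → j++
[i=1,j=1] A[i]=14<=B[j]=17 take 14 → i++
[i=2,j=1] A[i]=21>B[j]=17 take 17 → j++
[i=2,j=2] A[i]=21<=B[j]=24 take 21 → i++
[i=3,j=2] A[i]=25>B[j]=24 take 24 → j++
[i=3,j=3] A[i]=25<=B[j]=30 take 25 → i++
[i=4,j=3] A[i]=28<=B[j]=30 take 28 → i++
[i=5,j=3] A[i]=31>B[j]=30 take 30 → j++
[i=5,j=4] A[i]=31<=B[j]=35 take 31 → i++
[i=6,j=4] A[i]=32<=B[j]=35 take 32 → i++
[i=7,j=4] A[i]=37>B[j]=35 take 35 → j++
[i=7,j=5] A[i]=37>B[j]=36 take 36 → j++
[i=7,j=6] B done, take A[i]=37 → i++

merged[8] = 30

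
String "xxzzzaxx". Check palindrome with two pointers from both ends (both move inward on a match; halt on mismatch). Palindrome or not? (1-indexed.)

not a palindrome (mismatch at 3,6)

[1,8] 'x'=='x' → l++,r--
[2,7] 'x'=='x' → l++,r--
[3,6] 'z'!='a' → stop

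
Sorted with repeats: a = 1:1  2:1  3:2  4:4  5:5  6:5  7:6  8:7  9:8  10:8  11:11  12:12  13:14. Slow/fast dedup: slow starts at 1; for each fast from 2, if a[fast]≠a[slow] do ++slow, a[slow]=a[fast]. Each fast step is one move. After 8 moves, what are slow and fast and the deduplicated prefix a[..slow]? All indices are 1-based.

slow=7, fast=10, prefix=[1, 2, 4, 5, 6, 7, 8]

(s=1,f=2) a[fast]=1=a[slow] dup → fast++
(s=1,f=3) a[fast]=2≠a[slow]=1 write a[2]=2 → slow++,fast++
(s=2,f=4) a[fast]=4≠a[slow]=2 write a[3]=4 → slow++,fast++
(s=3,f=5) a[fast]=5≠a[slow]=4 write a[4]=5 → slow++,fast++
(s=4,f=6) a[fast]=5=a[slow] dup → fast++
(s=4,f=7) a[fast]=6≠a[slow]=5 write a[5]=6 → slow++,fast++
(s=5,f=8) a[fast]=7≠a[slow]=6 write a[6]=7 → slow++,fast++
(s=6,f=9) a[fast]=8≠a[slow]=7 write a[7]=8 → slow++,fast++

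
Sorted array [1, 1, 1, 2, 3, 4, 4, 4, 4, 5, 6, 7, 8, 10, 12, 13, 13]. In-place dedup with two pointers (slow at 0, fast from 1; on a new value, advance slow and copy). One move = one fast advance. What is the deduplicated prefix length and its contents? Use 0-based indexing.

length 11; prefix = [1, 2, 3, 4, 5, 6, 7, 8, 10, 12, 13]

(s=0,f=1) a[fast]=1=a[slow] dup → fast++
(s=0,f=2) a[fast]=1=a[slow] dup → fast++
(s=0,f=3) a[fast]=2≠a[slow]=1 write a[1]=2 → slow++,fast++
(s=1,f=4) a[fast]=3≠a[slow]=2 write a[2]=3 → slow++,fast++
(s=2,f=5) a[fast]=4≠a[slow]=3 write a[3]=4 → slow++,fast++
(s=3,f=6) a[fast]=4=a[slow] dup → fast++
(s=3,f=7) a[fast]=4=a[slow] dup → fast++
(s=3,f=8) a[fast]=4=a[slow] dup → fast++
(s=3,f=9) a[fast]=5≠a[slow]=4 write a[4]=5 → slow++,fast++
(s=4,f=10) a[fast]=6≠a[slow]=5 write a[5]=6 → slow++,fast++
(s=5,f=11) a[fast]=7≠a[slow]=6 write a[6]=7 → slow++,fast++
(s=6,f=12) a[fast]=8≠a[slow]=7 write a[7]=8 → slow++,fast++
(s=7,f=13) a[fast]=10≠a[slow]=8 write a[8]=10 → slow++,fast++
(s=8,f=14) a[fast]=12≠a[slow]=10 write a[9]=12 → slow++,fast++
(s=9,f=15) a[fast]=13≠a[slow]=12 write a[10]=13 → slow++,fast++
(s=10,f=16) a[fast]=13=a[slow] dup → fast++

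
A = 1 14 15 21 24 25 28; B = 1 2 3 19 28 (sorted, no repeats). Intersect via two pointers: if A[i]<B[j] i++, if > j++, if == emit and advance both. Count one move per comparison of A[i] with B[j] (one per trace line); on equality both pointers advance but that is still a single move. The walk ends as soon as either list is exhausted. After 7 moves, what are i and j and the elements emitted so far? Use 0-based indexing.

i=0 j=0: 1==1 emit, i++,j++
i=1 j=1: 14>2, j++
i=1 j=2: 14>3, j++
i=1 j=3: 14<19, i++
i=2 j=3: 15<19, i++
i=3 j=3: 21>19, j++
i=3 j=4: 21<28, i++

i=4, j=4, emitted=[1]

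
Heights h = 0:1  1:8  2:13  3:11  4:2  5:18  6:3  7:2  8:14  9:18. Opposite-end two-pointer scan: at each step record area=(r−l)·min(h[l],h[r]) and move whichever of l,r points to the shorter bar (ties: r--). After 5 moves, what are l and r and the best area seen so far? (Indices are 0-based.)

l=5, r=9, best area=91

[0,9] min(1,18)*9=9 best=9 * → l++
[1,9] min(8,18)*8=64 best=64 * → l++
[2,9] min(13,18)*7=91 best=91 * → l++
[3,9] min(11,18)*6=66 best=91 → l++
[4,9] min(2,18)*5=10 best=91 → l++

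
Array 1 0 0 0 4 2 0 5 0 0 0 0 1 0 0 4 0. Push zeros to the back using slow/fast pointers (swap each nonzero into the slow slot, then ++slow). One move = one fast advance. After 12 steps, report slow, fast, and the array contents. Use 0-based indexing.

slow=4, fast=12, a=[1, 4, 2, 5, 0, 0, 0, 0, 0, 0, 0, 0, 1, 0, 0, 4, 0]

slow=0 fast=0: a[fast]=1≠0 swap→a[0]=1, slow++,fast++
slow=1 fast=1: a[fast]=0, fast++
slow=1 fast=2: a[fast]=0, fast++
slow=1 fast=3: a[fast]=0, fast++
slow=1 fast=4: a[fast]=4≠0 swap→a[1]=4, slow++,fast++
slow=2 fast=5: a[fast]=2≠0 swap→a[2]=2, slow++,fast++
slow=3 fast=6: a[fast]=0, fast++
slow=3 fast=7: a[fast]=5≠0 swap→a[3]=5, slow++,fast++
slow=4 fast=8: a[fast]=0, fast++
slow=4 fast=9: a[fast]=0, fast++
slow=4 fast=10: a[fast]=0, fast++
slow=4 fast=11: a[fast]=0, fast++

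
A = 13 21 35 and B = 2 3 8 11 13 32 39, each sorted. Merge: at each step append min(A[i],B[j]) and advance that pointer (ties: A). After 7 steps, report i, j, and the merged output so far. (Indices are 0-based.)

i=2, j=5, merged so far=[2, 3, 8, 11, 13, 13, 21]

[i=0,j=0] A[i]=13>B[j]=2 take 2 → j++
[i=0,j=1] A[i]=13>B[j]=3 take 3 → j++
[i=0,j=2] A[i]=13>B[j]=8 take 8 → j++
[i=0,j=3] A[i]=13>B[j]=11 take 11 → j++
[i=0,j=4] A[i]=13<=B[j]=13 take 13 → i++
[i=1,j=4] A[i]=21>B[j]=13 take 13 → j++
[i=1,j=5] A[i]=21<=B[j]=32 take 21 → i++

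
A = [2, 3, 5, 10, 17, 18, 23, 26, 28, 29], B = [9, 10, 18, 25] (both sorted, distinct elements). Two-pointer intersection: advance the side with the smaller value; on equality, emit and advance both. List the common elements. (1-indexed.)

[i=1,j=1] 2<9 → i++
[i=2,j=1] 3<9 → i++
[i=3,j=1] 5<9 → i++
[i=4,j=1] 10>9 → j++
[i=4,j=2] 10==10 emit → i++,j++
[i=5,j=3] 17<18 → i++
[i=6,j=3] 18==18 emit → i++,j++
[i=7,j=4] 23<25 → i++
[i=8,j=4] 26>25 → j++

intersection = [10, 18]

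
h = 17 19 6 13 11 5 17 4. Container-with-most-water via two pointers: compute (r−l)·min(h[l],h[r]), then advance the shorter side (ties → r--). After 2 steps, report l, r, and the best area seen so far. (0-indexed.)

[0,7] min(17,4)*7=28 best=28 * → r--
[0,6] min(17,17)*6=102 best=102 * → r--

l=0, r=5, best area=102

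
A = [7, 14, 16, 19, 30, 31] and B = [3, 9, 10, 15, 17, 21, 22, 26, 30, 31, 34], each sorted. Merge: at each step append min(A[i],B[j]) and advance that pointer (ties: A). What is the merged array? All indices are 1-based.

[i=1,j=1] A[i]=7>B[j]=3 take 3 → j++
[i=1,j=2] A[i]=7<=B[j]=9 take 7 → i++
[i=2,j=2] A[i]=14>B[j]=9 take 9 → j++
[i=2,j=3] A[i]=14>B[j]=10 take 10 → j++
[i=2,j=4] A[i]=14<=B[j]=15 take 14 → i++
[i=3,j=4] A[i]=16>B[j]=15 take 15 → j++
[i=3,j=5] A[i]=16<=B[j]=17 take 16 → i++
[i=4,j=5] A[i]=19>B[j]=17 take 17 → j++
[i=4,j=6] A[i]=19<=B[j]=21 take 19 → i++
[i=5,j=6] A[i]=30>B[j]=21 take 21 → j++
[i=5,j=7] A[i]=30>B[j]=22 take 22 → j++
[i=5,j=8] A[i]=30>B[j]=26 take 26 → j++
[i=5,j=9] A[i]=30<=B[j]=30 take 30 → i++
[i=6,j=9] A[i]=31>B[j]=30 take 30 → j++
[i=6,j=10] A[i]=31<=B[j]=31 take 31 → i++
[i=7,j=10] A done, take B[j]=31 → j++
[i=7,j=11] A done, take B[j]=34 → j++

[3, 7, 9, 10, 14, 15, 16, 17, 19, 21, 22, 26, 30, 30, 31, 31, 34]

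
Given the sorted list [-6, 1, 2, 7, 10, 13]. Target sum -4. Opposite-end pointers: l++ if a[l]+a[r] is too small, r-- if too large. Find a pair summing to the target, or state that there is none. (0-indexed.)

[0,5] -6+13=7 >-4 → r--
[0,4] -6+10=4 >-4 → r--
[0,3] -6+7=1 >-4 → r--
[0,2] -6+2=-4 → found

(-6, 2)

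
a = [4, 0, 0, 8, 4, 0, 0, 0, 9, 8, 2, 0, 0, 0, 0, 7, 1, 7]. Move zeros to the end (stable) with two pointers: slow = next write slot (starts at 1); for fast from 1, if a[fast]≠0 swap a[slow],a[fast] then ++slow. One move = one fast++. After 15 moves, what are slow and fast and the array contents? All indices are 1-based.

slow=7, fast=16, a=[4, 8, 4, 9, 8, 2, 0, 0, 0, 0, 0, 0, 0, 0, 0, 7, 1, 7]

(s=1,f=1) a[fast]=4≠0 swap→a[1]=4 → slow++,fast++
(s=2,f=2) a[fast]=0 → fast++
(s=2,f=3) a[fast]=0 → fast++
(s=2,f=4) a[fast]=8≠0 swap→a[2]=8 → slow++,fast++
(s=3,f=5) a[fast]=4≠0 swap→a[3]=4 → slow++,fast++
(s=4,f=6) a[fast]=0 → fast++
(s=4,f=7) a[fast]=0 → fast++
(s=4,f=8) a[fast]=0 → fast++
(s=4,f=9) a[fast]=9≠0 swap→a[4]=9 → slow++,fast++
(s=5,f=10) a[fast]=8≠0 swap→a[5]=8 → slow++,fast++
(s=6,f=11) a[fast]=2≠0 swap→a[6]=2 → slow++,fast++
(s=7,f=12) a[fast]=0 → fast++
(s=7,f=13) a[fast]=0 → fast++
(s=7,f=14) a[fast]=0 → fast++
(s=7,f=15) a[fast]=0 → fast++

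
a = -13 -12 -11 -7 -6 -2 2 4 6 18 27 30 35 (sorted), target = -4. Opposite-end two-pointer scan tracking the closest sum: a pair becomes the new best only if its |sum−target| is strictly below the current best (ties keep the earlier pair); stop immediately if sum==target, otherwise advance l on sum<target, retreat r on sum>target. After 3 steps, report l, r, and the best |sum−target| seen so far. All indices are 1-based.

[1,13] -13+35=22 d=26 * → r--
[1,12] -13+30=17 d=21 * → r--
[1,11] -13+27=14 d=18 * → r--

l=1, r=10, best |Δ|=18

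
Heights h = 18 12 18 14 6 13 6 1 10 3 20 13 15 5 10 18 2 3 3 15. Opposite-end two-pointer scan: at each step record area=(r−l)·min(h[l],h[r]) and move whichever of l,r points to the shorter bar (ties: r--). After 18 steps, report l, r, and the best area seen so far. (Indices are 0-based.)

l=0 r=19: min(18,15)*19=285 best=285 *, r--
l=0 r=18: min(18,3)*18=54 best=285, r--
l=0 r=17: min(18,3)*17=51 best=285, r--
l=0 r=16: min(18,2)*16=32 best=285, r--
l=0 r=15: min(18,18)*15=270 best=285, r--
l=0 r=14: min(18,10)*14=140 best=285, r--
l=0 r=13: min(18,5)*13=65 best=285, r--
l=0 r=12: min(18,15)*12=180 best=285, r--
l=0 r=11: min(18,13)*11=143 best=285, r--
l=0 r=10: min(18,20)*10=180 best=285, l++
l=1 r=10: min(12,20)*9=108 best=285, l++
l=2 r=10: min(18,20)*8=144 best=285, l++
l=3 r=10: min(14,20)*7=98 best=285, l++
l=4 r=10: min(6,20)*6=36 best=285, l++
l=5 r=10: min(13,20)*5=65 best=285, l++
l=6 r=10: min(6,20)*4=24 best=285, l++
l=7 r=10: min(1,20)*3=3 best=285, l++
l=8 r=10: min(10,20)*2=20 best=285, l++

l=9, r=10, best area=285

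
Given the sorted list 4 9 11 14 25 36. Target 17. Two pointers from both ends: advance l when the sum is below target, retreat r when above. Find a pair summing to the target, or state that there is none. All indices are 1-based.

no pair

l=1 r=6: 4+36=40 >17, r--
l=1 r=5: 4+25=29 >17, r--
l=1 r=4: 4+14=18 >17, r--
l=1 r=3: 4+11=15 <17, l++
l=2 r=3: 9+11=20 >17, r--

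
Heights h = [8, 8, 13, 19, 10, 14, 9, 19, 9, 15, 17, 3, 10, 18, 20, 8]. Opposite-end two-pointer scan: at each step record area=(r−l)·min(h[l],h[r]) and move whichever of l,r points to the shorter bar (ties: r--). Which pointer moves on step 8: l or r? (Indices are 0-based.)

[0,15] min(8,8)*15=120 best=120 * → r--
[0,14] min(8,20)*14=112 best=120 → l++
[1,14] min(8,20)*13=104 best=120 → l++
[2,14] min(13,20)*12=156 best=156 * → l++
[3,14] min(19,20)*11=209 best=209 * → l++
[4,14] min(10,20)*10=100 best=209 → l++
[5,14] min(14,20)*9=126 best=209 → l++
[6,14] min(9,20)*8=72 best=209 → l++

l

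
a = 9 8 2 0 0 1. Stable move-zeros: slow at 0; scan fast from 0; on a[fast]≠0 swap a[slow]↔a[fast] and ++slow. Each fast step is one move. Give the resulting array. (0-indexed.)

[9, 8, 2, 1, 0, 0]

(s=0,f=0) a[fast]=9≠0 swap→a[0]=9 → slow++,fast++
(s=1,f=1) a[fast]=8≠0 swap→a[1]=8 → slow++,fast++
(s=2,f=2) a[fast]=2≠0 swap→a[2]=2 → slow++,fast++
(s=3,f=3) a[fast]=0 → fast++
(s=3,f=4) a[fast]=0 → fast++
(s=3,f=5) a[fast]=1≠0 swap→a[3]=1 → slow++,fast++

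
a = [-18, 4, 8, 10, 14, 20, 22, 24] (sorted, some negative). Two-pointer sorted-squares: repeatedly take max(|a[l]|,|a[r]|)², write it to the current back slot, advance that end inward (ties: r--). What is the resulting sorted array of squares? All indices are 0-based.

[16, 64, 100, 196, 324, 400, 484, 576]

l=0 r=7: |-18|<=|24| out[7]=576, r--
l=0 r=6: |-18|<=|22| out[6]=484, r--
l=0 r=5: |-18|<=|20| out[5]=400, r--
l=0 r=4: |-18|>|14| out[4]=324, l++
l=1 r=4: |4|<=|14| out[3]=196, r--
l=1 r=3: |4|<=|10| out[2]=100, r--
l=1 r=2: |4|<=|8| out[1]=64, r--
l=1 r=1: |4|<=|4| out[0]=16, r--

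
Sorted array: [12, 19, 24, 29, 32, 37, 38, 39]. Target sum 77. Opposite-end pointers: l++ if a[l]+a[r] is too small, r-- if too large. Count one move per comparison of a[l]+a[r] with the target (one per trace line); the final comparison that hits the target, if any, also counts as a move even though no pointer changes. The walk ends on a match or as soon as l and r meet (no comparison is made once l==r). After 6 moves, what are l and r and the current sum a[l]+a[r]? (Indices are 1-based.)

l=7, r=8, sum=77

[1,8] 12+39=51 <77 → l++
[2,8] 19+39=58 <77 → l++
[3,8] 24+39=63 <77 → l++
[4,8] 29+39=68 <77 → l++
[5,8] 32+39=71 <77 → l++
[6,8] 37+39=76 <77 → l++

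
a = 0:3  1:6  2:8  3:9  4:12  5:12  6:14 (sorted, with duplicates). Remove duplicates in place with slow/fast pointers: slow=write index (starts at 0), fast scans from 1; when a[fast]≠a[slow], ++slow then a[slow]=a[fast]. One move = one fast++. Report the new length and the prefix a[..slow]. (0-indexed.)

(s=0,f=1) a[fast]=6≠a[slow]=3 write a[1]=6 → slow++,fast++
(s=1,f=2) a[fast]=8≠a[slow]=6 write a[2]=8 → slow++,fast++
(s=2,f=3) a[fast]=9≠a[slow]=8 write a[3]=9 → slow++,fast++
(s=3,f=4) a[fast]=12≠a[slow]=9 write a[4]=12 → slow++,fast++
(s=4,f=5) a[fast]=12=a[slow] dup → fast++
(s=4,f=6) a[fast]=14≠a[slow]=12 write a[5]=14 → slow++,fast++

length 6; prefix = [3, 6, 8, 9, 12, 14]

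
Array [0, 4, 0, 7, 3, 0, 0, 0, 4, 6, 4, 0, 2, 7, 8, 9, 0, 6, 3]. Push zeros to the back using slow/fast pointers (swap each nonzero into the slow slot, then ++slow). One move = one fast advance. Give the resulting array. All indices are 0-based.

(s=0,f=0) a[fast]=0 → fast++
(s=0,f=1) a[fast]=4≠0 swap→a[0]=4 → slow++,fast++
(s=1,f=2) a[fast]=0 → fast++
(s=1,f=3) a[fast]=7≠0 swap→a[1]=7 → slow++,fast++
(s=2,f=4) a[fast]=3≠0 swap→a[2]=3 → slow++,fast++
(s=3,f=5) a[fast]=0 → fast++
(s=3,f=6) a[fast]=0 → fast++
(s=3,f=7) a[fast]=0 → fast++
(s=3,f=8) a[fast]=4≠0 swap→a[3]=4 → slow++,fast++
(s=4,f=9) a[fast]=6≠0 swap→a[4]=6 → slow++,fast++
(s=5,f=10) a[fast]=4≠0 swap→a[5]=4 → slow++,fast++
(s=6,f=11) a[fast]=0 → fast++
(s=6,f=12) a[fast]=2≠0 swap→a[6]=2 → slow++,fast++
(s=7,f=13) a[fast]=7≠0 swap→a[7]=7 → slow++,fast++
(s=8,f=14) a[fast]=8≠0 swap→a[8]=8 → slow++,fast++
(s=9,f=15) a[fast]=9≠0 swap→a[9]=9 → slow++,fast++
(s=10,f=16) a[fast]=0 → fast++
(s=10,f=17) a[fast]=6≠0 swap→a[10]=6 → slow++,fast++
(s=11,f=18) a[fast]=3≠0 swap→a[11]=3 → slow++,fast++

[4, 7, 3, 4, 6, 4, 2, 7, 8, 9, 6, 3, 0, 0, 0, 0, 0, 0, 0]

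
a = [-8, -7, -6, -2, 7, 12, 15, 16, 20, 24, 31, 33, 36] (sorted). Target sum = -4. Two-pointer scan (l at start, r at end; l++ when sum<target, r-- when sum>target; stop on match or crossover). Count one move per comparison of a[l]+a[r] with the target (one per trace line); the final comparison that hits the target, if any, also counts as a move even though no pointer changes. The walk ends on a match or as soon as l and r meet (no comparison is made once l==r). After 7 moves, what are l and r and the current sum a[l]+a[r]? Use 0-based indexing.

l=0, r=5, sum=4

l=0 r=12: -8+36=28 >-4, r--
l=0 r=11: -8+33=25 >-4, r--
l=0 r=10: -8+31=23 >-4, r--
l=0 r=9: -8+24=16 >-4, r--
l=0 r=8: -8+20=12 >-4, r--
l=0 r=7: -8+16=8 >-4, r--
l=0 r=6: -8+15=7 >-4, r--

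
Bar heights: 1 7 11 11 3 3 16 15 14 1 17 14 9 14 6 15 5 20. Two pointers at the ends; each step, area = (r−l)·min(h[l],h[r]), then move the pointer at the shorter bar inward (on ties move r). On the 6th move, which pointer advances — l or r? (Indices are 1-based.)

l=1 r=18: min(1,20)*17=17 best=17 *, l++
l=2 r=18: min(7,20)*16=112 best=112 *, l++
l=3 r=18: min(11,20)*15=165 best=165 *, l++
l=4 r=18: min(11,20)*14=154 best=165, l++
l=5 r=18: min(3,20)*13=39 best=165, l++
l=6 r=18: min(3,20)*12=36 best=165, l++

l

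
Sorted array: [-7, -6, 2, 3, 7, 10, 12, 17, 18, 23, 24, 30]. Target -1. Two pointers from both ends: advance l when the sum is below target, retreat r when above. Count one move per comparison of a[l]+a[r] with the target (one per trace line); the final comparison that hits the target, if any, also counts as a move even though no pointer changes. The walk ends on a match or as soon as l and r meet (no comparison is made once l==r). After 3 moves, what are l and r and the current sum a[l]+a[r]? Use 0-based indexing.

l=0, r=8, sum=11

l=0 r=11: -7+30=23 >-1, r--
l=0 r=10: -7+24=17 >-1, r--
l=0 r=9: -7+23=16 >-1, r--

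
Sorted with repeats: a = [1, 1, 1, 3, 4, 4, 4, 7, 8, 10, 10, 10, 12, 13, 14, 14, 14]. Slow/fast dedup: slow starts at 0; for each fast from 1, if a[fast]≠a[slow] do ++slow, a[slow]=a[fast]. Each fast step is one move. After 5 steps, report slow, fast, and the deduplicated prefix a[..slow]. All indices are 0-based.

slow=0 fast=1: a[fast]=1=a[slow] dup, fast++
slow=0 fast=2: a[fast]=1=a[slow] dup, fast++
slow=0 fast=3: a[fast]=3≠a[slow]=1 write a[1]=3, slow++,fast++
slow=1 fast=4: a[fast]=4≠a[slow]=3 write a[2]=4, slow++,fast++
slow=2 fast=5: a[fast]=4=a[slow] dup, fast++

slow=2, fast=6, prefix=[1, 3, 4]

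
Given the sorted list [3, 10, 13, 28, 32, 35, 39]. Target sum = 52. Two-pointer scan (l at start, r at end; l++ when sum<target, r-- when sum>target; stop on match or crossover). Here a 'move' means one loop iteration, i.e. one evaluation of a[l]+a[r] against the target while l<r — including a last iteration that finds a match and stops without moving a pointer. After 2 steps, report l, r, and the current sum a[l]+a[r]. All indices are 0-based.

[0,6] 3+39=42 <52 → l++
[1,6] 10+39=49 <52 → l++

l=2, r=6, sum=52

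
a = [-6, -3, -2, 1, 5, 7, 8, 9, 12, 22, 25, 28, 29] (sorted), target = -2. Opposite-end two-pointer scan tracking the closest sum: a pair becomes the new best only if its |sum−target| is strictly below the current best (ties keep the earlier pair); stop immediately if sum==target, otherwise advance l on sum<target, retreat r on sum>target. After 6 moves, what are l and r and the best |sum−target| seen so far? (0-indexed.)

[0,12] -6+29=23 d=25 * → r--
[0,11] -6+28=22 d=24 * → r--
[0,10] -6+25=19 d=21 * → r--
[0,9] -6+22=16 d=18 * → r--
[0,8] -6+12=6 d=8 * → r--
[0,7] -6+9=3 d=5 * → r--

l=0, r=6, best |Δ|=5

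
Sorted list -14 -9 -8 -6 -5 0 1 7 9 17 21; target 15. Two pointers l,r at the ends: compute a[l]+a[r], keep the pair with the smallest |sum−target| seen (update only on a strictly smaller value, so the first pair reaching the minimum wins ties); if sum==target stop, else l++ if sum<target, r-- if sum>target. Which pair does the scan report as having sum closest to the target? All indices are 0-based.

[0,10] -14+21=7 d=8 * → l++
[1,10] -9+21=12 d=3 * → l++
[2,10] -8+21=13 d=2 * → l++
[3,10] -6+21=15 d=0 * → stop

pair (-6, 21) with sum 15 (|Δ|=0)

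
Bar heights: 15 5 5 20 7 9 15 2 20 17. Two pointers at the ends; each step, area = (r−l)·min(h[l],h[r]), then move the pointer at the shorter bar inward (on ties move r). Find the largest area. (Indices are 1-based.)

l=1 r=10: min(15,17)*9=135 best=135 *, l++
l=2 r=10: min(5,17)*8=40 best=135, l++
l=3 r=10: min(5,17)*7=35 best=135, l++
l=4 r=10: min(20,17)*6=102 best=135, r--
l=4 r=9: min(20,20)*5=100 best=135, r--
l=4 r=8: min(20,2)*4=8 best=135, r--
l=4 r=7: min(20,15)*3=45 best=135, r--
l=4 r=6: min(20,9)*2=18 best=135, r--
l=4 r=5: min(20,7)*1=7 best=135, r--

max area = 135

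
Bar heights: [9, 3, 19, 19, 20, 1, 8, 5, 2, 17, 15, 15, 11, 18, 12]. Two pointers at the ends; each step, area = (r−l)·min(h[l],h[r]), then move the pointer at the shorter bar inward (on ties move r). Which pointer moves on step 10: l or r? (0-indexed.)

[0,14] min(9,12)*14=126 best=126 * → l++
[1,14] min(3,12)*13=39 best=126 → l++
[2,14] min(19,12)*12=144 best=144 * → r--
[2,13] min(19,18)*11=198 best=198 * → r--
[2,12] min(19,11)*10=110 best=198 → r--
[2,11] min(19,15)*9=135 best=198 → r--
[2,10] min(19,15)*8=120 best=198 → r--
[2,9] min(19,17)*7=119 best=198 → r--
[2,8] min(19,2)*6=12 best=198 → r--
[2,7] min(19,5)*5=25 best=198 → r--

r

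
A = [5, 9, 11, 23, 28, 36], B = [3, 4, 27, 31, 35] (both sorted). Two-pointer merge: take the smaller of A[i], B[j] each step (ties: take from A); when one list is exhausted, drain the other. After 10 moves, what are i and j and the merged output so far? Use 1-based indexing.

i=6, j=6, merged so far=[3, 4, 5, 9, 11, 23, 27, 28, 31, 35]

[i=1,j=1] A[i]=5>B[j]=3 take 3 → j++
[i=1,j=2] A[i]=5>B[j]=4 take 4 → j++
[i=1,j=3] A[i]=5<=B[j]=27 take 5 → i++
[i=2,j=3] A[i]=9<=B[j]=27 take 9 → i++
[i=3,j=3] A[i]=11<=B[j]=27 take 11 → i++
[i=4,j=3] A[i]=23<=B[j]=27 take 23 → i++
[i=5,j=3] A[i]=28>B[j]=27 take 27 → j++
[i=5,j=4] A[i]=28<=B[j]=31 take 28 → i++
[i=6,j=4] A[i]=36>B[j]=31 take 31 → j++
[i=6,j=5] A[i]=36>B[j]=35 take 35 → j++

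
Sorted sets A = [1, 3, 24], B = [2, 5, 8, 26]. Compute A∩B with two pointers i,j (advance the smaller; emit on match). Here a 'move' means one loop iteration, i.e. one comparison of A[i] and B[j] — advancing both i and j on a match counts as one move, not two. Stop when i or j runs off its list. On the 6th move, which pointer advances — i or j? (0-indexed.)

i=0 j=0: 1<2, i++
i=1 j=0: 3>2, j++
i=1 j=1: 3<5, i++
i=2 j=1: 24>5, j++
i=2 j=2: 24>8, j++
i=2 j=3: 24<26, i++

i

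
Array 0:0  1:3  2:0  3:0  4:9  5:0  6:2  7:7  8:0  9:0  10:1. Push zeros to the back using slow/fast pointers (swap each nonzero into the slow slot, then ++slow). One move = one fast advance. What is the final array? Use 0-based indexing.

[3, 9, 2, 7, 1, 0, 0, 0, 0, 0, 0]

slow=0 fast=0: a[fast]=0, fast++
slow=0 fast=1: a[fast]=3≠0 swap→a[0]=3, slow++,fast++
slow=1 fast=2: a[fast]=0, fast++
slow=1 fast=3: a[fast]=0, fast++
slow=1 fast=4: a[fast]=9≠0 swap→a[1]=9, slow++,fast++
slow=2 fast=5: a[fast]=0, fast++
slow=2 fast=6: a[fast]=2≠0 swap→a[2]=2, slow++,fast++
slow=3 fast=7: a[fast]=7≠0 swap→a[3]=7, slow++,fast++
slow=4 fast=8: a[fast]=0, fast++
slow=4 fast=9: a[fast]=0, fast++
slow=4 fast=10: a[fast]=1≠0 swap→a[4]=1, slow++,fast++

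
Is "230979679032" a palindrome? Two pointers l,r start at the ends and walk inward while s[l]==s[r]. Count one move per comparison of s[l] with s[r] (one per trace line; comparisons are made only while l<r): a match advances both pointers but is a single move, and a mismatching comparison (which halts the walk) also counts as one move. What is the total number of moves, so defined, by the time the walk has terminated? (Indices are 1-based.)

[1,12] '2'=='2' → l++,r--
[2,11] '3'=='3' → l++,r--
[3,10] '0'=='0' → l++,r--
[4,9] '9'=='9' → l++,r--
[5,8] '7'=='7' → l++,r--
[6,7] '9'!='6' → stop

6 moves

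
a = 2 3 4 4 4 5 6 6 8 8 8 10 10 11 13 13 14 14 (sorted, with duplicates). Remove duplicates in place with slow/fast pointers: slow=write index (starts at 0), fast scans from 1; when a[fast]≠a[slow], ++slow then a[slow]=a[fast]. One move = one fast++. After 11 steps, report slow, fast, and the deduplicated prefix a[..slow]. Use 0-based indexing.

slow=6, fast=12, prefix=[2, 3, 4, 5, 6, 8, 10]

(s=0,f=1) a[fast]=3≠a[slow]=2 write a[1]=3 → slow++,fast++
(s=1,f=2) a[fast]=4≠a[slow]=3 write a[2]=4 → slow++,fast++
(s=2,f=3) a[fast]=4=a[slow] dup → fast++
(s=2,f=4) a[fast]=4=a[slow] dup → fast++
(s=2,f=5) a[fast]=5≠a[slow]=4 write a[3]=5 → slow++,fast++
(s=3,f=6) a[fast]=6≠a[slow]=5 write a[4]=6 → slow++,fast++
(s=4,f=7) a[fast]=6=a[slow] dup → fast++
(s=4,f=8) a[fast]=8≠a[slow]=6 write a[5]=8 → slow++,fast++
(s=5,f=9) a[fast]=8=a[slow] dup → fast++
(s=5,f=10) a[fast]=8=a[slow] dup → fast++
(s=5,f=11) a[fast]=10≠a[slow]=8 write a[6]=10 → slow++,fast++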